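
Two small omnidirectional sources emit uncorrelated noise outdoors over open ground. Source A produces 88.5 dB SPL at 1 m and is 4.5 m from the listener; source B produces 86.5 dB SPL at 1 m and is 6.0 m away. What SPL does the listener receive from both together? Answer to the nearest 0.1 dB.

At the listener: L_A = 88.5 − 20·log₁₀(4.5) = 75.44 dB; L_B = 86.5 − 20·log₁₀(6.0) = 70.94 dB.
Combined: 10·log₁₀(10^(75.44/10)+10^(70.94/10)) = 76.8 dB SPL.

76.8 dB SPL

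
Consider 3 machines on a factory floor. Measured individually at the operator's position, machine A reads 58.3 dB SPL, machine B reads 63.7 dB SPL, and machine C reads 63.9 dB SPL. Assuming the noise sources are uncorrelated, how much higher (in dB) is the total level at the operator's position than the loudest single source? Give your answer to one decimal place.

3.5 dB

Add the sources as powers (linear), then convert back to dB:
L_total = 10·log₁₀(10^(58.3/10) + 10^(63.7/10) + 10^(63.9/10)) = 67.38 dB SPL.
Excess over the loudest (63.9 dB): 67.38 − 63.9 = 3.5 dB.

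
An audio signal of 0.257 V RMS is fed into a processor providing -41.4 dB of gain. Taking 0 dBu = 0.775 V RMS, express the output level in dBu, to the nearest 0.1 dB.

Input level: 20·log₁₀(0.257/0.775) = -9.59 dBu.
Output: -9.59 − 41.4 = -51.0 dBu.

-51.0 dBu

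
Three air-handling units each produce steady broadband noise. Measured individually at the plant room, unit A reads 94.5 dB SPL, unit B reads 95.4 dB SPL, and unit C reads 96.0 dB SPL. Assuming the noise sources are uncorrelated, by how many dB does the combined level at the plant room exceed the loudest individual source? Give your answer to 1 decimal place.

Uncorrelated sources add in intensity (power), not in dB.
L_total = 10·log₁₀(10^(94.5/10) + 10^(95.4/10) + 10^(96.0/10)) = 100.11 dB SPL.
Excess over the loudest (96.0 dB): 100.11 − 96.0 = 4.1 dB.

4.1 dB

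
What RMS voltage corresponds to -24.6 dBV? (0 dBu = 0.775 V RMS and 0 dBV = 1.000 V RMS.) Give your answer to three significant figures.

0.0589 V

V = 1.000 V × 10^(-24.6/20).
= 1.000 × 0.05888 = 0.0589 V.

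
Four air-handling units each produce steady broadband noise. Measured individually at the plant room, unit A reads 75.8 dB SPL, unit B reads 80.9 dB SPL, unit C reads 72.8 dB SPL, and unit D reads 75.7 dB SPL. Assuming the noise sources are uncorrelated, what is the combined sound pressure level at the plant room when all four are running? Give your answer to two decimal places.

Incoherent sources sum as intensities:
L_total = 10·log₁₀(10^(75.8/10) + 10^(80.9/10) + 10^(72.8/10) + 10^(75.7/10)) = 10·log₁₀(217300000) = 83.37 dB SPL.

83.37 dB SPL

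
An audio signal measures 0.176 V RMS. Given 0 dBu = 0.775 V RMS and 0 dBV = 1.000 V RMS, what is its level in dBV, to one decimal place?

dBV = 20·log₁₀(V / 1.000 V).
20·log₁₀(0.176/1.000) = -15.1 dBV.

-15.1 dBV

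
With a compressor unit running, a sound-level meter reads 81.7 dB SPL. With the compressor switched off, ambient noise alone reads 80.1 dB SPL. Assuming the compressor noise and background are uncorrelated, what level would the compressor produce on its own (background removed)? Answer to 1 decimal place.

Background correction is a power subtraction:
L_src = 10·log₁₀(10^(81.7/10) − 10^(80.1/10)) = 10·log₁₀(45580000) = 76.6 dB SPL.

76.6 dB SPL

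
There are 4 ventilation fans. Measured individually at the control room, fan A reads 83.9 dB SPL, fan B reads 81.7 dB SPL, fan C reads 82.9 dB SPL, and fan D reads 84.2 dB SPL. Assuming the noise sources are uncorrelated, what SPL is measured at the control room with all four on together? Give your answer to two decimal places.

Incoherent sources sum as intensities:
L_total = 10·log₁₀(10^(83.9/10) + 10^(81.7/10) + 10^(82.9/10) + 10^(84.2/10)) = 10·log₁₀(851400000) = 89.30 dB SPL.

89.30 dB SPL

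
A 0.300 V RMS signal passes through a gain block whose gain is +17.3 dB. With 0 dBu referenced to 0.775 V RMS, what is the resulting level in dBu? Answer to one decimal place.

Input level: 20·log₁₀(0.300/0.775) = -8.24 dBu.
Output: -8.24 + 17.3 = +9.1 dBu.

+9.1 dBu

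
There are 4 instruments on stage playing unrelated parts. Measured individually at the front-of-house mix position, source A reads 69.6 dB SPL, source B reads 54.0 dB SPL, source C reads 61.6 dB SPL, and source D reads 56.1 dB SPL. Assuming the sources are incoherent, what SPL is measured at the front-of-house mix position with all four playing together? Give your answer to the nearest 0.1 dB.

70.5 dB SPL

Incoherent sources sum as intensities:
L_total = 10·log₁₀(10^(69.6/10) + 10^(54.0/10) + 10^(61.6/10) + 10^(56.1/10)) = 10·log₁₀(11220000) = 70.5 dB SPL.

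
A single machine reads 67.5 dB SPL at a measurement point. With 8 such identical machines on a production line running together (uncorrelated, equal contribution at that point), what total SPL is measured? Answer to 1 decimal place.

76.5 dB SPL

8 equal incoherent sources raise the level by 10·log₁₀(8) = 9.03 dB.
L_total = 67.5 + 9.03 = 76.5 dB SPL.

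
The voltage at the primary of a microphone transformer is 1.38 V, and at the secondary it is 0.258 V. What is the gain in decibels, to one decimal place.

Voltage is an amplitude quantity, so gain = 20·log₁₀(V_out/V_in).
20·log₁₀(0.258/1.38) = 20·log₁₀(0.1870) = -14.6 dB.

-14.6 dB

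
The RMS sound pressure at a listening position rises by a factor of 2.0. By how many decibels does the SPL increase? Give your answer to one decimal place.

6.0 dB

SPL change from a pressure ratio uses the 20·log₁₀ form:
20·log₁₀(2.0) = 6.0 dB.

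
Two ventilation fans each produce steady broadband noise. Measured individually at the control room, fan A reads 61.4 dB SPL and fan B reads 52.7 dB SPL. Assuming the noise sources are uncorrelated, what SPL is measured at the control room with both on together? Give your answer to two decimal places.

Uncorrelated sources add in intensity (power), not in dB.
L_total = 10·log₁₀(10^(61.4/10) + 10^(52.7/10)) = 10·log₁₀(1567000) = 61.95 dB SPL.

61.95 dB SPL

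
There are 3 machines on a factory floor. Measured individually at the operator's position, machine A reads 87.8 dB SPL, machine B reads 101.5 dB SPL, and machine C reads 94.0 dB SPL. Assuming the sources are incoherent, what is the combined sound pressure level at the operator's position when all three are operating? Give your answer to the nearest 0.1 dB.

Add the sources as powers (linear), then convert back to dB:
L_total = 10·log₁₀(10^(87.8/10) + 10^(101.5/10) + 10^(94.0/10)) = 10·log₁₀(17240000000) = 102.4 dB SPL.

102.4 dB SPL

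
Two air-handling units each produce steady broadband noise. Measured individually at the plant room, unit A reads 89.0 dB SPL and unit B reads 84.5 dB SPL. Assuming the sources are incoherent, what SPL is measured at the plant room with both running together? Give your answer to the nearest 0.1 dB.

90.3 dB SPL

Uncorrelated sources add in intensity (power), not in dB.
L_total = 10·log₁₀(10^(89.0/10) + 10^(84.5/10)) = 10·log₁₀(1076000000) = 90.3 dB SPL.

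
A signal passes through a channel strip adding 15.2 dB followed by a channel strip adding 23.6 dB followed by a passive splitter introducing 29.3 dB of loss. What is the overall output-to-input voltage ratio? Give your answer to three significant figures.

Net gain = 15.2 + 23.6 + (−29.3) = 9.5 dB.
Voltage ratio = 10^(9.5/20) = 2.99.

2.99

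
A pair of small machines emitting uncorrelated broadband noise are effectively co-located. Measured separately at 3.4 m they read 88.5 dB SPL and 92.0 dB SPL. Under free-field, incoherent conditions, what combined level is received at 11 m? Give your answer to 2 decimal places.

83.41 dB SPL

Combined at 3.4 m: 10·log₁₀(10^(88.5/10)+10^(92.0/10)) = 93.604 dB SPL.
Then apply −20·log₁₀(11/3.4) = -10.198 dB → 83.41 dB SPL.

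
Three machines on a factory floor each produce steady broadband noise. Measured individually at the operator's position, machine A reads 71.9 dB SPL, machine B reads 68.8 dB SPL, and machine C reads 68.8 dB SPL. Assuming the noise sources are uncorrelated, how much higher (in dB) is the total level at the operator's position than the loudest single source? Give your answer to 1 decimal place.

3.0 dB

Add the sources as powers (linear), then convert back to dB:
L_total = 10·log₁₀(10^(71.9/10) + 10^(68.8/10) + 10^(68.8/10)) = 74.87 dB SPL.
Excess over the loudest (71.9 dB): 74.87 − 71.9 = 3.0 dB.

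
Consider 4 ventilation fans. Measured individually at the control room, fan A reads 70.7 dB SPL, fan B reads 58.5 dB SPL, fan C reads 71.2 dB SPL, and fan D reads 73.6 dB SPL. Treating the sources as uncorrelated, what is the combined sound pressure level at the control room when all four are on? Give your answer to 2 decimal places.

76.86 dB SPL

Uncorrelated sources add in intensity (power), not in dB.
L_total = 10·log₁₀(10^(70.7/10) + 10^(58.5/10) + 10^(71.2/10) + 10^(73.6/10)) = 10·log₁₀(48550000) = 76.86 dB SPL.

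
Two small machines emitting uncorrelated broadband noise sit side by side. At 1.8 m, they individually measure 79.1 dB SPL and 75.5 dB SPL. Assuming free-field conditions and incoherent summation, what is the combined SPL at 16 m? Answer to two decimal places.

61.70 dB SPL

Combined at 1.8 m: 10·log₁₀(10^(79.1/10)+10^(75.5/10)) = 80.673 dB SPL.
Then apply −20·log₁₀(16/1.8) = -18.977 dB → 61.70 dB SPL.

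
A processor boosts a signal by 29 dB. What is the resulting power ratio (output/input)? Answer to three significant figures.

Power ratio = 10^(dB/10).
10^(29/10) = 10^(2.900) = 794.

794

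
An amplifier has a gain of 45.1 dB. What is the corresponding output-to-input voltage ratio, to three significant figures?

Voltage ratio = 10^(dB/20).
10^(45.1/20) = 10^(2.255) = 180.

180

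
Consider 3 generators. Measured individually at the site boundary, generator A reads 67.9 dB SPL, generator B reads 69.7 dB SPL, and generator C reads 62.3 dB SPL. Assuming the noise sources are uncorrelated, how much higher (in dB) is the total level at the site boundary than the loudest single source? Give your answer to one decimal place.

2.7 dB

Incoherent sources sum as intensities:
L_total = 10·log₁₀(10^(67.9/10) + 10^(69.7/10) + 10^(62.3/10)) = 72.35 dB SPL.
Excess over the loudest (69.7 dB): 72.35 − 69.7 = 2.7 dB.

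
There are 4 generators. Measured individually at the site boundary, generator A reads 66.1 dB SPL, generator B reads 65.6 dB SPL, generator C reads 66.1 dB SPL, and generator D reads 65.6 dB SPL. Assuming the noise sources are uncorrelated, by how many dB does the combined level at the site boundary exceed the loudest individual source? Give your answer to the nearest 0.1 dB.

Add the sources as powers (linear), then convert back to dB:
L_total = 10·log₁₀(10^(66.1/10) + 10^(65.6/10) + 10^(66.1/10) + 10^(65.6/10)) = 71.88 dB SPL.
Excess over the loudest (66.1 dB): 71.88 − 66.1 = 5.8 dB.

5.8 dB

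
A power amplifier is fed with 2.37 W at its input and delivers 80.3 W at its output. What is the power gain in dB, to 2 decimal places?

Power ratio → dB uses the 10·log₁₀ form:
10·log₁₀(80.3/2.37) = 10·log₁₀(33.88) = 15.30 dB.

15.30 dB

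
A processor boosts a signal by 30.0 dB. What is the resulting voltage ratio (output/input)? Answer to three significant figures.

31.6

Voltage ratio = 10^(dB/20).
10^(30.0/20) = 10^(1.500) = 31.6.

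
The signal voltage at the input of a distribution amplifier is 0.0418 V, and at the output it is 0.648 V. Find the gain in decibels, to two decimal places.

For a voltage ratio, dB = 20·log₁₀(V₂/V₁).
20·log₁₀(0.648/0.0418) = 20·log₁₀(15.50) = 23.81 dB.

23.81 dB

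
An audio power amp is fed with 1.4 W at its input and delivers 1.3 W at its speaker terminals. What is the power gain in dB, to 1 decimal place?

-0.3 dB

Power is a power quantity, so gain = 10·log₁₀(P_out/P_in).
10·log₁₀(1.3/1.4) = 10·log₁₀(0.9286) = -0.3 dB.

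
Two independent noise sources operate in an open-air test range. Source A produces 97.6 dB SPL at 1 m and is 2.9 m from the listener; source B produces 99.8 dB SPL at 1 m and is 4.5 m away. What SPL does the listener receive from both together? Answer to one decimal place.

90.6 dB SPL

At the listener: L_A = 97.6 − 20·log₁₀(2.9) = 88.35 dB; L_B = 99.8 − 20·log₁₀(4.5) = 86.74 dB.
Combined: 10·log₁₀(10^(88.35/10)+10^(86.74/10)) = 90.6 dB SPL.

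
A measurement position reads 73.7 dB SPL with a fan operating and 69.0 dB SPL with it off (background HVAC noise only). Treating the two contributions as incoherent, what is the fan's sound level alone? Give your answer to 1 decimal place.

71.9 dB SPL

Subtract intensities: L_src = 10·log₁₀(10^(L_total/10) − 10^(L_bg/10)).
L_src = 10·log₁₀(10^(73.7/10) − 10^(69.0/10)) = 10·log₁₀(15500000) = 71.9 dB SPL.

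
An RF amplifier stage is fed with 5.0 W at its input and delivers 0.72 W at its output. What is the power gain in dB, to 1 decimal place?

-8.4 dB

Power ratio → dB uses the 10·log₁₀ form:
10·log₁₀(0.72/5.0) = 10·log₁₀(0.1440) = -8.4 dB.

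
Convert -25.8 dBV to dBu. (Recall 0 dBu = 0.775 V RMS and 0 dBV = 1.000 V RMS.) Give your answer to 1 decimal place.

-23.6 dBu

The offset between the scales is 20·log₁₀(0.775/1.000) = −2.214 dB.
So dBu = -25.8 + 2.214 = -23.6 dBu.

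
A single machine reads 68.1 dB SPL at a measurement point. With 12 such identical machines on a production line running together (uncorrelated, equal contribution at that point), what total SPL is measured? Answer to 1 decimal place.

78.9 dB SPL

12 equal incoherent sources raise the level by 10·log₁₀(12) = 10.79 dB.
L_total = 68.1 + 10.79 = 78.9 dB SPL.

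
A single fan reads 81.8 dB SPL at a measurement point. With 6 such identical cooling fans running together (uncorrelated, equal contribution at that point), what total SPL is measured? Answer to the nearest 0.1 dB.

6 equal incoherent sources raise the level by 10·log₁₀(6) = 7.78 dB.
L_total = 81.8 + 7.78 = 89.6 dB SPL.

89.6 dB SPL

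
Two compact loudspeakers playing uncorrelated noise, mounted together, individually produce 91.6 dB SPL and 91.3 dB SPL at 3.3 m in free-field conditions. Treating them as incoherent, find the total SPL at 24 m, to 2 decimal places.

77.23 dB SPL

Combined at 3.3 m: 10·log₁₀(10^(91.6/10)+10^(91.3/10)) = 94.463 dB SPL.
Then apply −20·log₁₀(24/3.3) = -17.234 dB → 77.23 dB SPL.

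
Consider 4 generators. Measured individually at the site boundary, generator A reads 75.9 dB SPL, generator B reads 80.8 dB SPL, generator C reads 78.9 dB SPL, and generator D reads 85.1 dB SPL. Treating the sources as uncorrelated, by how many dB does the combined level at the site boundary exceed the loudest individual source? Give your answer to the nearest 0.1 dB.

2.4 dB

Uncorrelated sources add in intensity (power), not in dB.
L_total = 10·log₁₀(10^(75.9/10) + 10^(80.8/10) + 10^(78.9/10) + 10^(85.1/10)) = 87.48 dB SPL.
Excess over the loudest (85.1 dB): 87.48 − 85.1 = 2.4 dB.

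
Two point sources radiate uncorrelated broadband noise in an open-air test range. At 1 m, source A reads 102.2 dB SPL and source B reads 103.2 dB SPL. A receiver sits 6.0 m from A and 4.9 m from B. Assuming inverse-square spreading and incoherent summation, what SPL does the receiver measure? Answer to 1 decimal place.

At the listener: L_A = 102.2 − 20·log₁₀(6.0) = 86.64 dB; L_B = 103.2 − 20·log₁₀(4.9) = 89.40 dB.
Combined: 10·log₁₀(10^(86.64/10)+10^(89.40/10)) = 91.2 dB SPL.

91.2 dB SPL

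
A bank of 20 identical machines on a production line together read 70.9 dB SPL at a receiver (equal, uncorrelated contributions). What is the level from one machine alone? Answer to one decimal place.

20 equal incoherent sources add 10·log₁₀(20) = 13.01 dB over one source.
L_one = 70.9 − 13.01 = 57.9 dB SPL.

57.9 dB SPL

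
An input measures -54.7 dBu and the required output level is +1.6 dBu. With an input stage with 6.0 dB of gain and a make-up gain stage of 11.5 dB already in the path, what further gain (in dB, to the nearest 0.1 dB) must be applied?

The required make-up gain is the shortfall in the dB sum.
G = +1.6 − (-54.7) − 6.0 − 11.5 = 38.8 dB.

38.8 dB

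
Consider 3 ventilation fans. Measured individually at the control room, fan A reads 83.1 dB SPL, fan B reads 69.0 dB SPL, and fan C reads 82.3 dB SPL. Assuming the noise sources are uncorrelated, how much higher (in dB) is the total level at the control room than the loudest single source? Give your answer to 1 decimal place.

Incoherent sources sum as intensities:
L_total = 10·log₁₀(10^(83.1/10) + 10^(69.0/10) + 10^(82.3/10)) = 85.82 dB SPL.
Excess over the loudest (83.1 dB): 85.82 − 83.1 = 2.7 dB.

2.7 dB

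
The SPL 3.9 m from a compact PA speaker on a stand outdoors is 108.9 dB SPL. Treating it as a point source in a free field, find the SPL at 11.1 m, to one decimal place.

Inverse-square spreading gives ΔL = −20·log₁₀(d₂/d₁).
ΔL = −20·log₁₀(11.1/3.9) = -9.09 dB, so L₂ = 108.9 + (-9.09) = 99.8 dB SPL.

99.8 dB SPL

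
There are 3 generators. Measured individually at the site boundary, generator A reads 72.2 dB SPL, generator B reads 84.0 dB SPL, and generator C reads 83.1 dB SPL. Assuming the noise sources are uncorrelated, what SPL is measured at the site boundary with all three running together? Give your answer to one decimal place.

86.7 dB SPL

Uncorrelated sources add in intensity (power), not in dB.
L_total = 10·log₁₀(10^(72.2/10) + 10^(84.0/10) + 10^(83.1/10)) = 10·log₁₀(472000000) = 86.7 dB SPL.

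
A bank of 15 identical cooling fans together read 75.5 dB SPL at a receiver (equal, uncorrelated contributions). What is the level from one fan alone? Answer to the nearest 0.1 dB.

63.7 dB SPL

15 equal incoherent sources add 10·log₁₀(15) = 11.76 dB over one source.
L_one = 75.5 − 11.76 = 63.7 dB SPL.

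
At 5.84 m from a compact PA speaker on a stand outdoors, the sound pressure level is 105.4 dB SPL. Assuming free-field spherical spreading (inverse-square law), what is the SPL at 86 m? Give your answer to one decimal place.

82.0 dB SPL

Inverse-square spreading gives ΔL = −20·log₁₀(d₂/d₁).
ΔL = −20·log₁₀(86/5.84) = -23.36 dB, so L₂ = 105.4 + (-23.36) = 82.0 dB SPL.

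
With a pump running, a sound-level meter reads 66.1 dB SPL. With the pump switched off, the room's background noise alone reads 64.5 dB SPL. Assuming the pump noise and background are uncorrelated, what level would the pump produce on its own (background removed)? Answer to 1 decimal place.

Subtract intensities: L_src = 10·log₁₀(10^(L_total/10) − 10^(L_bg/10)).
L_src = 10·log₁₀(10^(66.1/10) − 10^(64.5/10)) = 10·log₁₀(1255000) = 61.0 dB SPL.

61.0 dB SPL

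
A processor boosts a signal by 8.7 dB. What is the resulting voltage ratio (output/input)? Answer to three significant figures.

Voltage ratio = 10^(dB/20).
10^(8.7/20) = 10^(0.4350) = 2.72.

2.72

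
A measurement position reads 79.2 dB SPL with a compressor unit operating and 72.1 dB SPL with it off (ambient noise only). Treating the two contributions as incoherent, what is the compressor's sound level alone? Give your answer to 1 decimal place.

Subtract intensities: L_src = 10·log₁₀(10^(L_total/10) − 10^(L_bg/10)).
L_src = 10·log₁₀(10^(79.2/10) − 10^(72.1/10)) = 10·log₁₀(66960000) = 78.3 dB SPL.

78.3 dB SPL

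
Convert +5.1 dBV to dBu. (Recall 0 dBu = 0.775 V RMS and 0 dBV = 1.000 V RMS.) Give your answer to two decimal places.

The offset between the scales is 20·log₁₀(0.775/1.000) = −2.214 dB.
So dBu = +5.1 + 2.214 = +7.31 dBu.

+7.31 dBu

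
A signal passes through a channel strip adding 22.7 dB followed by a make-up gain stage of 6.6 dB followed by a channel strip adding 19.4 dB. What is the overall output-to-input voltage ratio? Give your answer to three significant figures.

272

Net gain = 22.7 + 6.6 + 19.4 = 48.7 dB.
Voltage ratio = 10^(48.7/20) = 272.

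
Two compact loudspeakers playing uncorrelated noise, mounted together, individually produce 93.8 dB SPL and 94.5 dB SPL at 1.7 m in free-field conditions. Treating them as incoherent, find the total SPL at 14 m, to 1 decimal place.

Combined at 1.7 m: 10·log₁₀(10^(93.8/10)+10^(94.5/10)) = 97.17 dB SPL.
Then apply −20·log₁₀(14/1.7) = -18.31 dB → 78.9 dB SPL.

78.9 dB SPL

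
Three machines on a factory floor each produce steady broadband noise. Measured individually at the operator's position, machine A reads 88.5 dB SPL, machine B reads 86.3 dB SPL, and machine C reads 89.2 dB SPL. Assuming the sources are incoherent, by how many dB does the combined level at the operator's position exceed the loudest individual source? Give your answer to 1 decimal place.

3.7 dB

Uncorrelated sources add in intensity (power), not in dB.
L_total = 10·log₁₀(10^(88.5/10) + 10^(86.3/10) + 10^(89.2/10)) = 92.94 dB SPL.
Excess over the loudest (89.2 dB): 92.94 − 89.2 = 3.7 dB.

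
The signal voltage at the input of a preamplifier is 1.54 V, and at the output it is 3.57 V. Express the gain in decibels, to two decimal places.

7.30 dB

Voltage is an amplitude quantity, so gain = 20·log₁₀(V_out/V_in).
20·log₁₀(3.57/1.54) = 20·log₁₀(2.318) = 7.30 dB.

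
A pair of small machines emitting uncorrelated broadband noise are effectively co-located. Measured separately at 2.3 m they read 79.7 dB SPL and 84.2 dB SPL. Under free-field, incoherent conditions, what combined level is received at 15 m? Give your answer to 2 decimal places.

69.23 dB SPL

Combined at 2.3 m: 10·log₁₀(10^(79.7/10)+10^(84.2/10)) = 85.519 dB SPL.
Then apply −20·log₁₀(15/2.3) = -16.287 dB → 69.23 dB SPL.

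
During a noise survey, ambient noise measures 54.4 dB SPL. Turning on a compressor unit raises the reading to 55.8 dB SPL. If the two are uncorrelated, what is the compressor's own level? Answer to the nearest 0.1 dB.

50.2 dB SPL

Subtract intensities: L_src = 10·log₁₀(10^(L_total/10) − 10^(L_bg/10)).
L_src = 10·log₁₀(10^(55.8/10) − 10^(54.4/10)) = 10·log₁₀(104800) = 50.2 dB SPL.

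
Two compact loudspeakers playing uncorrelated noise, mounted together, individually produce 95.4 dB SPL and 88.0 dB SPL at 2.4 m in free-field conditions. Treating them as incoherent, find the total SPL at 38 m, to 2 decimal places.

72.13 dB SPL

Combined at 2.4 m: 10·log₁₀(10^(95.4/10)+10^(88.0/10)) = 96.126 dB SPL.
Then apply −20·log₁₀(38/2.4) = -23.991 dB → 72.13 dB SPL.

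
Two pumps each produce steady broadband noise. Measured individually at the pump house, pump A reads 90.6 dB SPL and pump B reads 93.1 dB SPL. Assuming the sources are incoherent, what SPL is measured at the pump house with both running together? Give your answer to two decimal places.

Incoherent sources sum as intensities:
L_total = 10·log₁₀(10^(90.6/10) + 10^(93.1/10)) = 10·log₁₀(3190000000) = 95.04 dB SPL.

95.04 dB SPL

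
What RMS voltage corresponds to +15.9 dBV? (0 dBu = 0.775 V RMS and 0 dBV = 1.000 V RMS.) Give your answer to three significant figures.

6.24 V

V = 1.000 V × 10^(+15.9/20).
= 1.000 × 6.237 = 6.24 V.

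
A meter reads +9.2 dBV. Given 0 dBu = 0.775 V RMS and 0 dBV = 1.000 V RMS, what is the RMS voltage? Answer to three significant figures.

V = 1.000 V × 10^(+9.2/20).
= 1.000 × 2.884 = 2.88 V.

2.88 V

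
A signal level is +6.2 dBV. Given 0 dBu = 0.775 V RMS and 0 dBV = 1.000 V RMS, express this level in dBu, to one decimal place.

The offset between the scales is 20·log₁₀(0.775/1.000) = −2.214 dB.
So dBu = +6.2 + 2.214 = +8.4 dBu.

+8.4 dBu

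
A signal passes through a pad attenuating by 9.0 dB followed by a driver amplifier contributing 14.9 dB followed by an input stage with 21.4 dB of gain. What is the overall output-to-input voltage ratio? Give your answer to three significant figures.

23.2

Net gain = (−9.0) + 14.9 + 21.4 = 27.3 dB.
Voltage ratio = 10^(27.3/20) = 23.2.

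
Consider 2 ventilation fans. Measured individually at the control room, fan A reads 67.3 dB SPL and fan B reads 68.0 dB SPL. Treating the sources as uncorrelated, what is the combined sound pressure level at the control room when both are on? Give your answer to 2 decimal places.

Uncorrelated sources add in intensity (power), not in dB.
L_total = 10·log₁₀(10^(67.3/10) + 10^(68.0/10)) = 10·log₁₀(11680000) = 70.67 dB SPL.

70.67 dB SPL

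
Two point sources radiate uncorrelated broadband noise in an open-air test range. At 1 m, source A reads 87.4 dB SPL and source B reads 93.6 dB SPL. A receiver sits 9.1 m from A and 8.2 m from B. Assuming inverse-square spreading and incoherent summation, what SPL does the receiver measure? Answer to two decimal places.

At the listener: L_A = 87.4 − 20·log₁₀(9.1) = 68.219 dB; L_B = 93.6 − 20·log₁₀(8.2) = 75.324 dB.
Combined: 10·log₁₀(10^(68.219/10)+10^(75.324/10)) = 76.10 dB SPL.

76.10 dB SPL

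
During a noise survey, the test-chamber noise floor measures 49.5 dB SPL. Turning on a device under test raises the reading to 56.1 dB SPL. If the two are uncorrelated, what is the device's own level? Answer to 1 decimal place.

55.0 dB SPL

Background correction is a power subtraction:
L_src = 10·log₁₀(10^(56.1/10) − 10^(49.5/10)) = 10·log₁₀(318300) = 55.0 dB SPL.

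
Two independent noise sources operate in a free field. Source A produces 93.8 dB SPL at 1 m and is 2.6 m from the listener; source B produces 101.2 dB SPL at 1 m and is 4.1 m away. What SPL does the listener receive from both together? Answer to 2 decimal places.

90.57 dB SPL

At the listener: L_A = 93.8 − 20·log₁₀(2.6) = 85.501 dB; L_B = 101.2 − 20·log₁₀(4.1) = 88.944 dB.
Combined: 10·log₁₀(10^(85.501/10)+10^(88.944/10)) = 90.57 dB SPL.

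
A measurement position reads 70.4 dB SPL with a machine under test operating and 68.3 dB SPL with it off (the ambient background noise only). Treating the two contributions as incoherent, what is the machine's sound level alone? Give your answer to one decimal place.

66.2 dB SPL

Subtract intensities: L_src = 10·log₁₀(10^(L_total/10) − 10^(L_bg/10)).
L_src = 10·log₁₀(10^(70.4/10) − 10^(68.3/10)) = 10·log₁₀(4204000) = 66.2 dB SPL.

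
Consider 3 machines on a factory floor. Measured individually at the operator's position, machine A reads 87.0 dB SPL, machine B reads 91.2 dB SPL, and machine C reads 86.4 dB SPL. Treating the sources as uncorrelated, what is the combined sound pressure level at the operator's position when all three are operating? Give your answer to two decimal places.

Uncorrelated sources add in intensity (power), not in dB.
L_total = 10·log₁₀(10^(87.0/10) + 10^(91.2/10) + 10^(86.4/10)) = 10·log₁₀(2256000000) = 93.53 dB SPL.

93.53 dB SPL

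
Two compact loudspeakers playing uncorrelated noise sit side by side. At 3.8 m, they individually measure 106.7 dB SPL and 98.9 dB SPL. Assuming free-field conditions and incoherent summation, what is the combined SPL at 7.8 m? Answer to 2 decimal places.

101.12 dB SPL

Combined at 3.8 m: 10·log₁₀(10^(106.7/10)+10^(98.9/10)) = 107.367 dB SPL.
Then apply −20·log₁₀(7.8/3.8) = -6.246 dB → 101.12 dB SPL.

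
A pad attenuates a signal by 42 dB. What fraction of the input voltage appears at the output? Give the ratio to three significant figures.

0.00794

Voltage ratio = 10^(dB/20).
10^(-42/20) = 10^(-2.100) = 0.00794.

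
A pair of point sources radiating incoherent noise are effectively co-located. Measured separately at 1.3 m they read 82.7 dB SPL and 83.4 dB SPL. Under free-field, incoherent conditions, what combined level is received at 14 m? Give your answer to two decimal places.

65.43 dB SPL

Combined at 1.3 m: 10·log₁₀(10^(82.7/10)+10^(83.4/10)) = 86.074 dB SPL.
Then apply −20·log₁₀(14/1.3) = -20.644 dB → 65.43 dB SPL.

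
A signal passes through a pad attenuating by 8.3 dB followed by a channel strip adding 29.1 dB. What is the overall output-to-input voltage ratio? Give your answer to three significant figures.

11.0

Net gain = (−8.3) + 29.1 = 20.8 dB.
Voltage ratio = 10^(20.8/20) = 11.0.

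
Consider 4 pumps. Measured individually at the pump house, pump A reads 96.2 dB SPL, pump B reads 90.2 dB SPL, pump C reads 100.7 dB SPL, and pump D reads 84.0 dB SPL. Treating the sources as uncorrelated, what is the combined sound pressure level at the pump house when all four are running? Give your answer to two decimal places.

102.36 dB SPL

Incoherent sources sum as intensities:
L_total = 10·log₁₀(10^(96.2/10) + 10^(90.2/10) + 10^(100.7/10) + 10^(84.0/10)) = 10·log₁₀(17216000000) = 102.36 dB SPL.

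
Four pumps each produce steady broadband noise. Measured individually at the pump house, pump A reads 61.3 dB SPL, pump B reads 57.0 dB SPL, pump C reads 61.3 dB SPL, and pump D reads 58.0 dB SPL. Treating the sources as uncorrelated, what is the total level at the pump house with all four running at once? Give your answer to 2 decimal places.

65.83 dB SPL

Incoherent sources sum as intensities:
L_total = 10·log₁₀(10^(61.3/10) + 10^(57.0/10) + 10^(61.3/10) + 10^(58.0/10)) = 10·log₁₀(3830000) = 65.83 dB SPL.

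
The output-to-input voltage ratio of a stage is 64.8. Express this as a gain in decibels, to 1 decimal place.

For a voltage ratio, dB = 20·log₁₀(V₂/V₁).
20·log₁₀(64.8) = 36.2 dB.

36.2 dB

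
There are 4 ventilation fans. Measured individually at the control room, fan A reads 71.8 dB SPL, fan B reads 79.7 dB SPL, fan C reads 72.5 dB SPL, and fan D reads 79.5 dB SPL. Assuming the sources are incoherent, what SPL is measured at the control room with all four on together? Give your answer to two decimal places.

83.33 dB SPL

Uncorrelated sources add in intensity (power), not in dB.
L_total = 10·log₁₀(10^(71.8/10) + 10^(79.7/10) + 10^(72.5/10) + 10^(79.5/10)) = 10·log₁₀(215400000) = 83.33 dB SPL.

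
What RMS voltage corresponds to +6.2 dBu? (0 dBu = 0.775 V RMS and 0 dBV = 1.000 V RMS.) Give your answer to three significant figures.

V = 0.775 V × 10^(+6.2/20).
= 0.775 × 2.042 = 1.58 V.

1.58 V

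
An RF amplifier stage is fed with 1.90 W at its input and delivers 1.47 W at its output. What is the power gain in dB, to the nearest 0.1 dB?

-1.1 dB

For a power ratio, dB = 10·log₁₀(P₂/P₁).
10·log₁₀(1.47/1.90) = 10·log₁₀(0.7737) = -1.1 dB.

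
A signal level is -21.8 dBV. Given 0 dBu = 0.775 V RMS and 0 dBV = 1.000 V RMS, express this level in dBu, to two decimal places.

The offset between the scales is 20·log₁₀(0.775/1.000) = −2.214 dB.
So dBu = -21.8 + 2.214 = -19.59 dBu.

-19.59 dBu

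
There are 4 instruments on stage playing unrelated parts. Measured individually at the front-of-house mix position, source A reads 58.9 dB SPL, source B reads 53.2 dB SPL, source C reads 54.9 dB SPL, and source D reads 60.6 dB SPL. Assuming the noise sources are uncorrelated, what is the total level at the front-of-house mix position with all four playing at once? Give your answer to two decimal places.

63.88 dB SPL

Add the sources as powers (linear), then convert back to dB:
L_total = 10·log₁₀(10^(58.9/10) + 10^(53.2/10) + 10^(54.9/10) + 10^(60.6/10)) = 10·log₁₀(2442000) = 63.88 dB SPL.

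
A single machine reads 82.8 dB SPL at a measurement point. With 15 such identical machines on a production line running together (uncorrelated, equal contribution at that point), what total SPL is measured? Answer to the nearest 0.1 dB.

94.6 dB SPL

15 equal incoherent sources raise the level by 10·log₁₀(15) = 11.76 dB.
L_total = 82.8 + 11.76 = 94.6 dB SPL.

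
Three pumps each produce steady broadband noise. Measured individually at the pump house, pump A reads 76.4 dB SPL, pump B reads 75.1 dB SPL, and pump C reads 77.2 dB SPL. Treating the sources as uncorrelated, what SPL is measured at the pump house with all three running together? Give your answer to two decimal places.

Incoherent sources sum as intensities:
L_total = 10·log₁₀(10^(76.4/10) + 10^(75.1/10) + 10^(77.2/10)) = 10·log₁₀(128500000) = 81.09 dB SPL.

81.09 dB SPL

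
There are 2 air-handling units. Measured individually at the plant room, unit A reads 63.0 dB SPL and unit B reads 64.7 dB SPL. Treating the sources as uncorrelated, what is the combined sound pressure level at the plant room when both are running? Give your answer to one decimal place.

66.9 dB SPL

Uncorrelated sources add in intensity (power), not in dB.
L_total = 10·log₁₀(10^(63.0/10) + 10^(64.7/10)) = 10·log₁₀(4946000) = 66.9 dB SPL.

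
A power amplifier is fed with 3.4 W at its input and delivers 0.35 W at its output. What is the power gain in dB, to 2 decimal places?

-9.87 dB

For a power ratio, dB = 10·log₁₀(P₂/P₁).
10·log₁₀(0.35/3.4) = 10·log₁₀(0.1029) = -9.87 dB.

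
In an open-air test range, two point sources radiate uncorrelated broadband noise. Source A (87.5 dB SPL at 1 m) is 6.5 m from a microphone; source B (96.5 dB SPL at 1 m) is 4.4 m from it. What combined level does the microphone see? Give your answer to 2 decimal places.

At the listener: L_A = 87.5 − 20·log₁₀(6.5) = 71.242 dB; L_B = 96.5 − 20·log₁₀(4.4) = 83.631 dB.
Combined: 10·log₁₀(10^(71.242/10)+10^(83.631/10)) = 83.87 dB SPL.

83.87 dB SPL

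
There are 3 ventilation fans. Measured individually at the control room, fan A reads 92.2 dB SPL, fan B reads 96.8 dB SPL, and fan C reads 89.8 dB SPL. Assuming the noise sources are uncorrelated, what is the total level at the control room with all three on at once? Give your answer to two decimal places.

98.69 dB SPL

Incoherent sources sum as intensities:
L_total = 10·log₁₀(10^(92.2/10) + 10^(96.8/10) + 10^(89.8/10)) = 10·log₁₀(7401000000) = 98.69 dB SPL.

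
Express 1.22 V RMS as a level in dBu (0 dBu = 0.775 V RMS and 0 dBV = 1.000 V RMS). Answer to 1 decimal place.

dBu = 20·log₁₀(V / 0.775 V).
20·log₁₀(1.22/0.775) = +3.9 dBu.

+3.9 dBu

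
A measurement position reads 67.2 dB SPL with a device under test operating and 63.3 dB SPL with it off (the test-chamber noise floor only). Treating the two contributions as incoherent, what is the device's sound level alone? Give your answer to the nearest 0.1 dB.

Remove the background by subtracting linear intensities:
L_src = 10·log₁₀(10^(67.2/10) − 10^(63.3/10)) = 10·log₁₀(3110000) = 64.9 dB SPL.

64.9 dB SPL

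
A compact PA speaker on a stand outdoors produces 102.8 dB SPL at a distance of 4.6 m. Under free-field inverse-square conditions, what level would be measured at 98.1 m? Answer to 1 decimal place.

Inverse-square spreading gives ΔL = −20·log₁₀(d₂/d₁).
ΔL = −20·log₁₀(98.1/4.6) = -26.58 dB, so L₂ = 102.8 + (-26.58) = 76.2 dB SPL.

76.2 dB SPL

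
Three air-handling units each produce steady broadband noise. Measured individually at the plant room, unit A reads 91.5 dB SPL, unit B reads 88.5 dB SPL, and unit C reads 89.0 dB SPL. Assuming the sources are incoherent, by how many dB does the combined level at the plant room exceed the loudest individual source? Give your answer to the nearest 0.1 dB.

3.1 dB

Uncorrelated sources add in intensity (power), not in dB.
L_total = 10·log₁₀(10^(91.5/10) + 10^(88.5/10) + 10^(89.0/10)) = 94.65 dB SPL.
Excess over the loudest (91.5 dB): 94.65 − 91.5 = 3.1 dB.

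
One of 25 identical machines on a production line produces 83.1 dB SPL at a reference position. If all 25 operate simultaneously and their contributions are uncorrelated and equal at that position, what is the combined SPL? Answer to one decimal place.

97.1 dB SPL

25 equal incoherent sources raise the level by 10·log₁₀(25) = 13.98 dB.
L_total = 83.1 + 13.98 = 97.1 dB SPL.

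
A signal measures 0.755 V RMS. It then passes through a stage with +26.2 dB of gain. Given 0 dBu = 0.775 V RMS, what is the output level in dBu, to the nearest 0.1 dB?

+26.0 dBu

Input level: 20·log₁₀(0.755/0.775) = -0.23 dBu.
Output: -0.23 + 26.2 = +26.0 dBu.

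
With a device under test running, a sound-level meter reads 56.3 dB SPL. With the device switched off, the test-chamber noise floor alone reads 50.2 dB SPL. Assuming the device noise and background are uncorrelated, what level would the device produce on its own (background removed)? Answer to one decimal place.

55.1 dB SPL

Background correction is a power subtraction:
L_src = 10·log₁₀(10^(56.3/10) − 10^(50.2/10)) = 10·log₁₀(321900) = 55.1 dB SPL.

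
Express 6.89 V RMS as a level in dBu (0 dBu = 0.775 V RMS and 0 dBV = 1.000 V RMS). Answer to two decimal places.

+18.98 dBu

dBu = 20·log₁₀(V / 0.775 V).
20·log₁₀(6.89/0.775) = +18.98 dBu.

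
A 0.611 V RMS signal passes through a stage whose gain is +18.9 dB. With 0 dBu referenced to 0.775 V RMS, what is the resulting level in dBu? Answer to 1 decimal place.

Input level: 20·log₁₀(0.611/0.775) = -2.07 dBu.
Output: -2.07 + 18.9 = +16.8 dBu.

+16.8 dBu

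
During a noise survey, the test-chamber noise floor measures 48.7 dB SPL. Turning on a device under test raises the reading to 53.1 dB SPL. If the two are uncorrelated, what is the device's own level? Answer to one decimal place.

51.1 dB SPL

Remove the background by subtracting linear intensities:
L_src = 10·log₁₀(10^(53.1/10) − 10^(48.7/10)) = 10·log₁₀(130000) = 51.1 dB SPL.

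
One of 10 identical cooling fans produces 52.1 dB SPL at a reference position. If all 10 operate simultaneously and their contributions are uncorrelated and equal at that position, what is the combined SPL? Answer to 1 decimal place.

10 equal incoherent sources raise the level by 10·log₁₀(10) = 10.00 dB.
L_total = 52.1 + 10.00 = 62.1 dB SPL.

62.1 dB SPL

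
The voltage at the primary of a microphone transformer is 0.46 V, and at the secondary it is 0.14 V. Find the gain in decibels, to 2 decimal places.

Voltage ratio → dB uses the 20·log₁₀ form:
20·log₁₀(0.14/0.46) = 20·log₁₀(0.3043) = -10.33 dB.

-10.33 dB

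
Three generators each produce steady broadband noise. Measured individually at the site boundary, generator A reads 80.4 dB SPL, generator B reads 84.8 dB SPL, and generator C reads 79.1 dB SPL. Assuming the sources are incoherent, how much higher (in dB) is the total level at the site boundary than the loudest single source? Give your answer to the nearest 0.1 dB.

Add the sources as powers (linear), then convert back to dB:
L_total = 10·log₁₀(10^(80.4/10) + 10^(84.8/10) + 10^(79.1/10)) = 86.93 dB SPL.
Excess over the loudest (84.8 dB): 86.93 − 84.8 = 2.1 dB.

2.1 dB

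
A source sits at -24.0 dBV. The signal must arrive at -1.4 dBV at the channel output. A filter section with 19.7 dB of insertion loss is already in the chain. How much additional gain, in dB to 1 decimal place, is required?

The required make-up gain is the shortfall in the dB sum.
G = -1.4 − (-24.0) + 19.7 = 42.3 dB.

42.3 dB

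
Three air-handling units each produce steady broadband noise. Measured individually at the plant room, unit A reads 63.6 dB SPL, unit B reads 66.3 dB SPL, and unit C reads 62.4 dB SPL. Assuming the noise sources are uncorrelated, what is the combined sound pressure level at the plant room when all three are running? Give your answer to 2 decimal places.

Incoherent sources sum as intensities:
L_total = 10·log₁₀(10^(63.6/10) + 10^(66.3/10) + 10^(62.4/10)) = 10·log₁₀(8294000) = 69.19 dB SPL.

69.19 dB SPL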